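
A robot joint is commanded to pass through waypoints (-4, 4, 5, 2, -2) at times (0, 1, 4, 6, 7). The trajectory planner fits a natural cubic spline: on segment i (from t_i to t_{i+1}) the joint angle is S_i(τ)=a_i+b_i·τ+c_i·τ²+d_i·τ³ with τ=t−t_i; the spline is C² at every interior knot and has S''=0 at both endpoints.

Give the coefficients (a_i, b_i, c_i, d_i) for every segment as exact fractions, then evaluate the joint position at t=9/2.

Δ: Δ0=8, Δ1=1/3, Δ2=-3/2, Δ3=-4
row 1: diag=8, rhs=-46; c'=3/8, d'=-23/4
row 2: denom=10−3·3/8=71/8; d'=(-11−3·-23/4)/(71/8)=50/71
row 3: denom=6−2·16/71=394/71; d'=(-15−2·50/71)/(394/71)=-1165/394
back: M3=-1165/394
back: M2=50/71−16/71·-1165/394=270/197
back: M1=-23/4−3/8·270/197=-1234/197
M: M0=0, M1=-1234/197, M2=270/197, M3=-1165/394, M4=0
seg 0: a=-4, c=M0/2=0, d=(M1−M0)/(6·1)=-617/591, b=Δ0−h0·(2M0+M1)/6=5345/591
seg 1: a=4, c=M1/2=-617/197, d=(M2−M1)/(6·3)=752/1773, b=Δ1−h1·(2M1+M2)/6=3494/591
seg 2: a=5, c=M2/2=135/197, d=(M3−M2)/(6·2)=-1705/4728, b=Δ2−h2·(2M2+M3)/6=-844/591
seg 3: a=2, c=M3/2=-1165/788, d=(M4−M3)/(6·1)=1165/2364, b=Δ3−h3·(2M3+M4)/6=-3563/1182
t_q=9/2 → seg 2, τ=1/2; S=5+-844/591·τ+135/197·τ²+-1705/4728·τ³=55629/12608

  seg 0: a=-4 b=5345/591 c=0 d=-617/591
  seg 1: a=4 b=3494/591 c=-617/197 d=752/1773
  seg 2: a=5 b=-844/591 c=135/197 d=-1705/4728
  seg 3: a=2 b=-3563/1182 c=-1165/788 d=1165/2364
S(9/2) = 55629/12608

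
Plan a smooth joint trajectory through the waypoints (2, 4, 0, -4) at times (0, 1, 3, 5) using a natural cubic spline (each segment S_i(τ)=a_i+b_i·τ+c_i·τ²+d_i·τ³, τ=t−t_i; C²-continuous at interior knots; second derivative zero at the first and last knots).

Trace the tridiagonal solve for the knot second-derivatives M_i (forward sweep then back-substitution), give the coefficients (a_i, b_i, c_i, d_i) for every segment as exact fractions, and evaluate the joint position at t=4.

  seg 0: a=2 b=30/11 c=0 d=-8/11
  seg 1: a=4 b=6/11 c=-24/11 d=5/11
  seg 2: a=0 b=-30/11 c=6/11 d=-1/11
S(4) = -25/11

Δ: Δ0=2, Δ1=-2, Δ2=-2
row 1: diag=6, rhs=-24; c'=1/3, d'=-4
row 2: denom=8−2·1/3=22/3; d'=(0−2·-4)/(22/3)=12/11
back: M2=12/11
back: M1=-4−1/3·12/11=-48/11
M: M0=0, M1=-48/11, M2=12/11, M3=0
seg 0: a=2, c=M0/2=0, d=(M1−M0)/(6·1)=-8/11, b=Δ0−h0·(2M0+M1)/6=30/11
seg 1: a=4, c=M1/2=-24/11, d=(M2−M1)/(6·2)=5/11, b=Δ1−h1·(2M1+M2)/6=6/11
seg 2: a=0, c=M2/2=6/11, d=(M3−M2)/(6·2)=-1/11, b=Δ2−h2·(2M2+M3)/6=-30/11
t_q=4 → seg 2, τ=1; S=0+-30/11·τ+6/11·τ²+-1/11·τ³=-25/11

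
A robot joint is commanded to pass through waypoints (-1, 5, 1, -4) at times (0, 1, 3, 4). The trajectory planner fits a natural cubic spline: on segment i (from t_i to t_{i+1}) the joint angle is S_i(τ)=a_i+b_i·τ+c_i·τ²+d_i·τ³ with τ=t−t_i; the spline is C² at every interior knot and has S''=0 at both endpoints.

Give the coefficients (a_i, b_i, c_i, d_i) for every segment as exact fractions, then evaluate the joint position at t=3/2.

  seg 0: a=-1 b=117/16 c=0 d=-21/16
  seg 1: a=5 b=27/8 c=-63/16 d=5/8
  seg 2: a=1 b=-39/8 c=-3/16 d=1/16
S(3/2) = 185/32

Δ: Δ0=6, Δ1=-2, Δ2=-5
row 1: diag=6, rhs=-48; c'=1/3, d'=-8
row 2: denom=6−2·1/3=16/3; d'=(-18−2·-8)/(16/3)=-3/8
back: M2=-3/8
back: M1=-8−1/3·-3/8=-63/8
M: M0=0, M1=-63/8, M2=-3/8, M3=0
seg 0: a=-1, c=M0/2=0, d=(M1−M0)/(6·1)=-21/16, b=Δ0−h0·(2M0+M1)/6=117/16
seg 1: a=5, c=M1/2=-63/16, d=(M2−M1)/(6·2)=5/8, b=Δ1−h1·(2M1+M2)/6=27/8
seg 2: a=1, c=M2/2=-3/16, d=(M3−M2)/(6·1)=1/16, b=Δ2−h2·(2M2+M3)/6=-39/8
t_q=3/2 → seg 1, τ=1/2; S=5+27/8·τ+-63/16·τ²+5/8·τ³=185/32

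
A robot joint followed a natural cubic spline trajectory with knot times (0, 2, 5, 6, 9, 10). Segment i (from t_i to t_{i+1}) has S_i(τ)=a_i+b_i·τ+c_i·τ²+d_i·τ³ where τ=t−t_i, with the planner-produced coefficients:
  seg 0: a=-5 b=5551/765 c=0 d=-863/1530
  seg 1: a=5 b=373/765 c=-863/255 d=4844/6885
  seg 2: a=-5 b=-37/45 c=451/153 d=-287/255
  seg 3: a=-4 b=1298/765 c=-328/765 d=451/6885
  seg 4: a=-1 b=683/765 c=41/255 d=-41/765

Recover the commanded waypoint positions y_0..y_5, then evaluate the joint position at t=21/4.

y_0=-5 y_1=5 y_2=-5 y_3=-4 y_4=-1 y_5=0
S(21/4) = -16447/3264

y_0 = S_0(0) = a_0 = -5
y_1 = S_1(0) = a_1 = 5
y_2 = S_2(0) = a_2 = -5
y_3 = S_3(0) = a_3 = -4
y_4 = S_4(0) = a_4 = -1
y_5 = S_4(1) = 0
t_q=21/4 is in segment 2 (τ=1/4); S_2(τ)=-16447/3264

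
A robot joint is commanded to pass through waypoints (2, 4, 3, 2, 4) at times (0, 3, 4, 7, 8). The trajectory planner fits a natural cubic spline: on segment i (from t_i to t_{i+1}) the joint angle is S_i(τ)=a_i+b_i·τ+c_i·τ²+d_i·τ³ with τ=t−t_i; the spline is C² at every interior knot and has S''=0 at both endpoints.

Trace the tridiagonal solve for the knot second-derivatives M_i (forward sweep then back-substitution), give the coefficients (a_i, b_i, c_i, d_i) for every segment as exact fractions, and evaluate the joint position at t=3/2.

  seg 0: a=2 b=31/24 c=0 d=-5/72
  seg 1: a=4 b=-7/12 c=-5/8 d=5/24
  seg 2: a=3 b=-29/24 c=0 d=7/72
  seg 3: a=2 b=17/12 c=7/8 d=-7/24
S(3/2) = 237/64

Δ: Δ0=2/3, Δ1=-1, Δ2=-1/3, Δ3=2
row 1: diag=8, rhs=-10; c'=1/8, d'=-5/4
row 2: denom=8−1·1/8=63/8; d'=(4−1·-5/4)/(63/8)=2/3
row 3: denom=8−3·8/21=48/7; d'=(14−3·2/3)/(48/7)=7/4
back: M3=7/4
back: M2=2/3−8/21·7/4=0
back: M1=-5/4−1/8·0=-5/4
M: M0=0, M1=-5/4, M2=0, M3=7/4, M4=0
seg 0: a=2, c=M0/2=0, d=(M1−M0)/(6·3)=-5/72, b=Δ0−h0·(2M0+M1)/6=31/24
seg 1: a=4, c=M1/2=-5/8, d=(M2−M1)/(6·1)=5/24, b=Δ1−h1·(2M1+M2)/6=-7/12
seg 2: a=3, c=M2/2=0, d=(M3−M2)/(6·3)=7/72, b=Δ2−h2·(2M2+M3)/6=-29/24
seg 3: a=2, c=M3/2=7/8, d=(M4−M3)/(6·1)=-7/24, b=Δ3−h3·(2M3+M4)/6=17/12
t_q=3/2 → seg 0, τ=3/2; S=2+31/24·τ+0·τ²+-5/72·τ³=237/64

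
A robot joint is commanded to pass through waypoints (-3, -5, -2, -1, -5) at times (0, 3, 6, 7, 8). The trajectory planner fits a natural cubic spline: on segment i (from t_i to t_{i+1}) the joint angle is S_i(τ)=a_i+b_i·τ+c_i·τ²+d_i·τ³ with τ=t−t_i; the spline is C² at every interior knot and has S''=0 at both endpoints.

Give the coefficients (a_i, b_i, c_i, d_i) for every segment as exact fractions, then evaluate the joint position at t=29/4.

  seg 0: a=-3 b=-167/168 c=0 d=55/1512
  seg 1: a=-5 b=-1/84 c=55/168 d=5/1512
  seg 2: a=-2 b=49/24 c=5/14 d=-235/168
  seg 3: a=-1 b=-121/84 c=-215/56 d=215/168
S(29/4) = -809/512

Δ: Δ0=-2/3, Δ1=1, Δ2=1, Δ3=-4
row 1: diag=12, rhs=10; c'=1/4, d'=5/6
row 2: denom=8−3·1/4=29/4; d'=(0−3·5/6)/(29/4)=-10/29
row 3: denom=4−1·4/29=112/29; d'=(-30−1·-10/29)/(112/29)=-215/28
back: M3=-215/28
back: M2=-10/29−4/29·-215/28=5/7
back: M1=5/6−1/4·5/7=55/84
M: M0=0, M1=55/84, M2=5/7, M3=-215/28, M4=0
seg 0: a=-3, c=M0/2=0, d=(M1−M0)/(6·3)=55/1512, b=Δ0−h0·(2M0+M1)/6=-167/168
seg 1: a=-5, c=M1/2=55/168, d=(M2−M1)/(6·3)=5/1512, b=Δ1−h1·(2M1+M2)/6=-1/84
seg 2: a=-2, c=M2/2=5/14, d=(M3−M2)/(6·1)=-235/168, b=Δ2−h2·(2M2+M3)/6=49/24
seg 3: a=-1, c=M3/2=-215/56, d=(M4−M3)/(6·1)=215/168, b=Δ3−h3·(2M3+M4)/6=-121/84
t_q=29/4 → seg 3, τ=1/4; S=-1+-121/84·τ+-215/56·τ²+215/168·τ³=-809/512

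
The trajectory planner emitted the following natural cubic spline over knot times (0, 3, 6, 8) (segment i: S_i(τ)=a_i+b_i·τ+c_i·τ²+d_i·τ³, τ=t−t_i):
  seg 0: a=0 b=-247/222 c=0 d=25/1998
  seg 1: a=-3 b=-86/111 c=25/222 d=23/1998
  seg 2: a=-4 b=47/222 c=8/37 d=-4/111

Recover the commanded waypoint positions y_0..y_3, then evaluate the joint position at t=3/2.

y_0 = S_0(0) = a_0 = 0
y_1 = S_1(0) = a_1 = -3
y_2 = S_2(0) = a_2 = -4
y_3 = S_2(2) = -3
t_q=3/2 is in segment 0 (τ=3/2); S_0(τ)=-963/592

y_0=0 y_1=-3 y_2=-4 y_3=-3
S(3/2) = -963/592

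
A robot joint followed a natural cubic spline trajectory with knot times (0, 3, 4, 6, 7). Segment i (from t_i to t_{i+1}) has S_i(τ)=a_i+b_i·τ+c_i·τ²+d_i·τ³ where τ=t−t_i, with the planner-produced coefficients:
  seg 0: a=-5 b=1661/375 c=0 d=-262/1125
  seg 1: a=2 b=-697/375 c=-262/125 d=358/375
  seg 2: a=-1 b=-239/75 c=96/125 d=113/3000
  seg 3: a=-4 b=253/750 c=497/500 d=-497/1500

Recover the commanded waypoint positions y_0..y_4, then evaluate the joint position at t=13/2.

y_0 = S_0(0) = a_0 = -5
y_1 = S_1(0) = a_1 = 2
y_2 = S_2(0) = a_2 = -1
y_3 = S_3(0) = a_3 = -4
y_4 = S_3(1) = -3
t_q=13/2 is in segment 3 (τ=1/2); S_3(τ)=-14497/4000

y_0=-5 y_1=2 y_2=-1 y_3=-4 y_4=-3
S(13/2) = -14497/4000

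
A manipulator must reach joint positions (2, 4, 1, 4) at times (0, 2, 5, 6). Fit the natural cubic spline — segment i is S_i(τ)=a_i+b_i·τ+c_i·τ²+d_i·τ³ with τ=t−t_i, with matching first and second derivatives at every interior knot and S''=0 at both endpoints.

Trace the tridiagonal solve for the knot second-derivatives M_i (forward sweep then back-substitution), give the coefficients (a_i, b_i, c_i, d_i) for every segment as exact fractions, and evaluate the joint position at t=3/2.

  seg 0: a=2 b=127/71 c=0 d=-14/71
  seg 1: a=4 b=-41/71 c=-84/71 d=74/213
  seg 2: a=1 b=121/71 c=138/71 d=-46/71
S(3/2) = 1141/284

Δ: Δ0=1, Δ1=-1, Δ2=3
row 1: diag=10, rhs=-12; c'=3/10, d'=-6/5
row 2: denom=8−3·3/10=71/10; d'=(24−3·-6/5)/(71/10)=276/71
back: M2=276/71
back: M1=-6/5−3/10·276/71=-168/71
M: M0=0, M1=-168/71, M2=276/71, M3=0
seg 0: a=2, c=M0/2=0, d=(M1−M0)/(6·2)=-14/71, b=Δ0−h0·(2M0+M1)/6=127/71
seg 1: a=4, c=M1/2=-84/71, d=(M2−M1)/(6·3)=74/213, b=Δ1−h1·(2M1+M2)/6=-41/71
seg 2: a=1, c=M2/2=138/71, d=(M3−M2)/(6·1)=-46/71, b=Δ2−h2·(2M2+M3)/6=121/71
t_q=3/2 → seg 0, τ=3/2; S=2+127/71·τ+0·τ²+-14/71·τ³=1141/284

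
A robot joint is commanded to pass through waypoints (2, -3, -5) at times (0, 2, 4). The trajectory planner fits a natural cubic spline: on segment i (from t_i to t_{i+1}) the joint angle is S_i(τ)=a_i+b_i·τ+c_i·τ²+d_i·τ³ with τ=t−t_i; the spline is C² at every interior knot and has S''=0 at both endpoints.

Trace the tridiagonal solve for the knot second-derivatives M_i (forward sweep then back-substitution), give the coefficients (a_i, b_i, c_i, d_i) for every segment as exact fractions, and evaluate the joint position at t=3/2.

  seg 0: a=2 b=-23/8 c=0 d=3/32
  seg 1: a=-3 b=-7/4 c=9/16 d=-3/32
S(3/2) = -511/256

Δ: Δ0=-5/2, Δ1=-1
row 1: diag=8, rhs=9; c'=1/4, d'=9/8
back: M1=9/8
M: M0=0, M1=9/8, M2=0
seg 0: a=2, c=M0/2=0, d=(M1−M0)/(6·2)=3/32, b=Δ0−h0·(2M0+M1)/6=-23/8
seg 1: a=-3, c=M1/2=9/16, d=(M2−M1)/(6·2)=-3/32, b=Δ1−h1·(2M1+M2)/6=-7/4
t_q=3/2 → seg 0, τ=3/2; S=2+-23/8·τ+0·τ²+3/32·τ³=-511/256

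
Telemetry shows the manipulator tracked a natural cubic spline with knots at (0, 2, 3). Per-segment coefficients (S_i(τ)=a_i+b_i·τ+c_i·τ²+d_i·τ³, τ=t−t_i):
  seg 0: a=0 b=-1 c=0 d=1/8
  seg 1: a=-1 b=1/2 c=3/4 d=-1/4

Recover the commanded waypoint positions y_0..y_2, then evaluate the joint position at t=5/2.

y_0=0 y_1=-1 y_2=0
S(5/2) = -19/32

y_0 = S_0(0) = a_0 = 0
y_1 = S_1(0) = a_1 = -1
y_2 = S_1(1) = 0
t_q=5/2 is in segment 1 (τ=1/2); S_1(τ)=-19/32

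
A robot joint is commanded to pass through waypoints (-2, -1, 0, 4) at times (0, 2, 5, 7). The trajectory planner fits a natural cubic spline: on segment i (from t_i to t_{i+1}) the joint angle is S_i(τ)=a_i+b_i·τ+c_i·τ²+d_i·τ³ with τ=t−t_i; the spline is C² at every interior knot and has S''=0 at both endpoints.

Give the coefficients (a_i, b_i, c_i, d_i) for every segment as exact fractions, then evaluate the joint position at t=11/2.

Δ: Δ0=1/2, Δ1=1/3, Δ2=2
row 1: diag=10, rhs=-1; c'=3/10, d'=-1/10
row 2: denom=10−3·3/10=91/10; d'=(10−3·-1/10)/(91/10)=103/91
back: M2=103/91
back: M1=-1/10−3/10·103/91=-40/91
M: M0=0, M1=-40/91, M2=103/91, M3=0
seg 0: a=-2, c=M0/2=0, d=(M1−M0)/(6·2)=-10/273, b=Δ0−h0·(2M0+M1)/6=353/546
seg 1: a=-1, c=M1/2=-20/91, d=(M2−M1)/(6·3)=11/126, b=Δ1−h1·(2M1+M2)/6=113/546
seg 2: a=0, c=M2/2=103/182, d=(M3−M2)/(6·2)=-103/1092, b=Δ2−h2·(2M2+M3)/6=340/273
t_q=11/2 → seg 2, τ=1/2; S=0+340/273·τ+103/182·τ²+-103/1092·τ³=313/416

  seg 0: a=-2 b=353/546 c=0 d=-10/273
  seg 1: a=-1 b=113/546 c=-20/91 d=11/126
  seg 2: a=0 b=340/273 c=103/182 d=-103/1092
S(11/2) = 313/416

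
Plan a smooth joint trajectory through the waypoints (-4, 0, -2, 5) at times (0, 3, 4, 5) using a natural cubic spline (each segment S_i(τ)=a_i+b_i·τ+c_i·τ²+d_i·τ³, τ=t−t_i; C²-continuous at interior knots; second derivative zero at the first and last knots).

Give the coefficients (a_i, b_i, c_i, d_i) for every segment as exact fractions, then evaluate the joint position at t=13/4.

Δ: Δ0=4/3, Δ1=-2, Δ2=7
row 1: diag=8, rhs=-20; c'=1/8, d'=-5/2
row 2: denom=4−1·1/8=31/8; d'=(54−1·-5/2)/(31/8)=452/31
back: M2=452/31
back: M1=-5/2−1/8·452/31=-134/31
M: M0=0, M1=-134/31, M2=452/31, M3=0
seg 0: a=-4, c=M0/2=0, d=(M1−M0)/(6·3)=-67/279, b=Δ0−h0·(2M0+M1)/6=325/93
seg 1: a=0, c=M1/2=-67/31, d=(M2−M1)/(6·1)=293/93, b=Δ1−h1·(2M1+M2)/6=-278/93
seg 2: a=-2, c=M2/2=226/31, d=(M3−M2)/(6·1)=-226/93, b=Δ2−h2·(2M2+M3)/6=199/93
t_q=13/4 → seg 1, τ=1/4; S=0+-278/93·τ+-67/31·τ²+293/93·τ³=-1653/1984

  seg 0: a=-4 b=325/93 c=0 d=-67/279
  seg 1: a=0 b=-278/93 c=-67/31 d=293/93
  seg 2: a=-2 b=199/93 c=226/31 d=-226/93
S(13/4) = -1653/1984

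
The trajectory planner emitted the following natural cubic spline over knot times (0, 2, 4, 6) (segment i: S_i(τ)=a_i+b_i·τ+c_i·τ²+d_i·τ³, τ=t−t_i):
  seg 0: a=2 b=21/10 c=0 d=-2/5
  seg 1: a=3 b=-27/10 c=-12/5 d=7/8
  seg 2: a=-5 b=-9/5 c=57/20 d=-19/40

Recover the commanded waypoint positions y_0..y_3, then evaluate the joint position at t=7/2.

y_0=2 y_1=3 y_2=-5 y_3=-1
S(7/2) = -1119/320

y_0 = S_0(0) = a_0 = 2
y_1 = S_1(0) = a_1 = 3
y_2 = S_2(0) = a_2 = -5
y_3 = S_2(2) = -1
t_q=7/2 is in segment 1 (τ=3/2); S_1(τ)=-1119/320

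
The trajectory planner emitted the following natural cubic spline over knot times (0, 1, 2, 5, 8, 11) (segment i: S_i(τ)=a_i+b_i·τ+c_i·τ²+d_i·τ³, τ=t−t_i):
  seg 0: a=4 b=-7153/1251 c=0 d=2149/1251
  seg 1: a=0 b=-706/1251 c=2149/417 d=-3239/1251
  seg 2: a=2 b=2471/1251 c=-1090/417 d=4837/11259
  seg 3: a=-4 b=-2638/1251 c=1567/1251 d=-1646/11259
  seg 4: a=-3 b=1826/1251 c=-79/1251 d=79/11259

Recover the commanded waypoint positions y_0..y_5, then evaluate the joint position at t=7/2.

y_0=4 y_1=0 y_2=2 y_3=-4 y_4=-3 y_5=1
S(7/2) = 591/1112

y_0 = S_0(0) = a_0 = 4
y_1 = S_1(0) = a_1 = 0
y_2 = S_2(0) = a_2 = 2
y_3 = S_3(0) = a_3 = -4
y_4 = S_4(0) = a_4 = -3
y_5 = S_4(3) = 1
t_q=7/2 is in segment 2 (τ=3/2); S_2(τ)=591/1112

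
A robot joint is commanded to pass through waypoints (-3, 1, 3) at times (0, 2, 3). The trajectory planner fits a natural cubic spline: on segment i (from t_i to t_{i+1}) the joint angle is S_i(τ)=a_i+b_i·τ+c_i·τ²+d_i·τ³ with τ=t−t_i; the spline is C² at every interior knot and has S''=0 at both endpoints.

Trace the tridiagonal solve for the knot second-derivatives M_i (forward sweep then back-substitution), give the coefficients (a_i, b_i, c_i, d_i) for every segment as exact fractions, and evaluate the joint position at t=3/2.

  seg 0: a=-3 b=2 c=0 d=0
  seg 1: a=1 b=2 c=0 d=0
S(3/2) = 0

Δ: Δ0=2, Δ1=2
row 1: diag=6, rhs=0; c'=1/6, d'=0
back: M1=0
M: M0=0, M1=0, M2=0
seg 0: a=-3, c=M0/2=0, d=(M1−M0)/(6·2)=0, b=Δ0−h0·(2M0+M1)/6=2
seg 1: a=1, c=M1/2=0, d=(M2−M1)/(6·1)=0, b=Δ1−h1·(2M1+M2)/6=2
t_q=3/2 → seg 0, τ=3/2; S=-3+2·τ+0·τ²+0·τ³=0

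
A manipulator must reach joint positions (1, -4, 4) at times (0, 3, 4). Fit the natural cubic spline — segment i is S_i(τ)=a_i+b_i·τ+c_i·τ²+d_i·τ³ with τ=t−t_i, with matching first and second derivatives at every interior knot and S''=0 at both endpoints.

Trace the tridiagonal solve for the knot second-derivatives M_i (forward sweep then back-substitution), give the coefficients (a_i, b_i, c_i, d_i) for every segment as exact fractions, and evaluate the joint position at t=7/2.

Δ: Δ0=-5/3, Δ1=8
row 1: diag=8, rhs=58; c'=1/8, d'=29/4
back: M1=29/4
M: M0=0, M1=29/4, M2=0
seg 0: a=1, c=M0/2=0, d=(M1−M0)/(6·3)=29/72, b=Δ0−h0·(2M0+M1)/6=-127/24
seg 1: a=-4, c=M1/2=29/8, d=(M2−M1)/(6·1)=-29/24, b=Δ1−h1·(2M1+M2)/6=67/12
t_q=7/2 → seg 1, τ=1/2; S=-4+67/12·τ+29/8·τ²+-29/24·τ³=-29/64

  seg 0: a=1 b=-127/24 c=0 d=29/72
  seg 1: a=-4 b=67/12 c=29/8 d=-29/24
S(7/2) = -29/64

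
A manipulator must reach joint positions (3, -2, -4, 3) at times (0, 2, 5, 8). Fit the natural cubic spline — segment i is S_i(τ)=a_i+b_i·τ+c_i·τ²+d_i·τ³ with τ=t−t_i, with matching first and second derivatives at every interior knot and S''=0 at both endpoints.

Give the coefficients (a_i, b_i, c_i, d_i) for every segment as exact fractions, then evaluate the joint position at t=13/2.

  seg 0: a=3 b=-607/222 c=0 d=13/222
  seg 1: a=-2 b=-451/222 c=13/37 d=23/666
  seg 2: a=-4 b=112/111 c=49/74 d=-49/666
S(13/2) = -737/592

Δ: Δ0=-5/2, Δ1=-2/3, Δ2=7/3
row 1: diag=10, rhs=11; c'=3/10, d'=11/10
row 2: denom=12−3·3/10=111/10; d'=(18−3·11/10)/(111/10)=49/37
back: M2=49/37
back: M1=11/10−3/10·49/37=26/37
M: M0=0, M1=26/37, M2=49/37, M3=0
seg 0: a=3, c=M0/2=0, d=(M1−M0)/(6·2)=13/222, b=Δ0−h0·(2M0+M1)/6=-607/222
seg 1: a=-2, c=M1/2=13/37, d=(M2−M1)/(6·3)=23/666, b=Δ1−h1·(2M1+M2)/6=-451/222
seg 2: a=-4, c=M2/2=49/74, d=(M3−M2)/(6·3)=-49/666, b=Δ2−h2·(2M2+M3)/6=112/111
t_q=13/2 → seg 2, τ=3/2; S=-4+112/111·τ+49/74·τ²+-49/666·τ³=-737/592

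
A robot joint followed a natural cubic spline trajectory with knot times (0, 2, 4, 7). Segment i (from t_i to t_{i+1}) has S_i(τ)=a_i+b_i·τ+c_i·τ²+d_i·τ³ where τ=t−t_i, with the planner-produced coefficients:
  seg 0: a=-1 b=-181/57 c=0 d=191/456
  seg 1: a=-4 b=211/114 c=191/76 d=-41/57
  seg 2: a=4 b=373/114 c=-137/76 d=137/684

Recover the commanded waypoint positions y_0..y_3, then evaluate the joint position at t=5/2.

y_0=-1 y_1=-4 y_2=4 y_3=3
S(5/2) = -771/304

y_0 = S_0(0) = a_0 = -1
y_1 = S_1(0) = a_1 = -4
y_2 = S_2(0) = a_2 = 4
y_3 = S_2(3) = 3
t_q=5/2 is in segment 1 (τ=1/2); S_1(τ)=-771/304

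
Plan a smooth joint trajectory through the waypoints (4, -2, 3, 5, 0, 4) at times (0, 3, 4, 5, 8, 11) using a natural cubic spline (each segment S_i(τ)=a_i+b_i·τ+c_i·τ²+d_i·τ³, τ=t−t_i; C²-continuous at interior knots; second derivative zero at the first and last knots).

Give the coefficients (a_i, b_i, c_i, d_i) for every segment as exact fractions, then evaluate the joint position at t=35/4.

  seg 0: a=4 b=-4294/867 c=0 d=2560/7803
  seg 1: a=-2 b=3386/867 c=2560/867 d=-537/289
  seg 2: a=3 b=3673/867 c=-2273/867 d=334/867
  seg 3: a=5 b=43/289 c=-1271/867 d=2239/7803
  seg 4: a=0 b=-260/289 c=968/867 d=-968/7803
S(35/4) = -229/2312

Δ: Δ0=-2, Δ1=5, Δ2=2, Δ3=-5/3, Δ4=4/3
row 1: diag=8, rhs=42; c'=1/8, d'=21/4
row 2: denom=4−1·1/8=31/8; d'=(-18−1·21/4)/(31/8)=-6
row 3: denom=8−1·8/31=240/31; d'=(-22−1·-6)/(240/31)=-31/15
row 4: denom=12−3·31/80=867/80; d'=(18−3·-31/15)/(867/80)=1936/867
back: M4=1936/867
back: M3=-31/15−31/80·1936/867=-2542/867
back: M2=-6−8/31·-2542/867=-4546/867
back: M1=21/4−1/8·-4546/867=5120/867
M: M0=0, M1=5120/867, M2=-4546/867, M3=-2542/867, M4=1936/867, M5=0
seg 0: a=4, c=M0/2=0, d=(M1−M0)/(6·3)=2560/7803, b=Δ0−h0·(2M0+M1)/6=-4294/867
seg 1: a=-2, c=M1/2=2560/867, d=(M2−M1)/(6·1)=-537/289, b=Δ1−h1·(2M1+M2)/6=3386/867
seg 2: a=3, c=M2/2=-2273/867, d=(M3−M2)/(6·1)=334/867, b=Δ2−h2·(2M2+M3)/6=3673/867
seg 3: a=5, c=M3/2=-1271/867, d=(M4−M3)/(6·3)=2239/7803, b=Δ3−h3·(2M3+M4)/6=43/289
seg 4: a=0, c=M4/2=968/867, d=(M5−M4)/(6·3)=-968/7803, b=Δ4−h4·(2M4+M5)/6=-260/289
t_q=35/4 → seg 4, τ=3/4; S=0+-260/289·τ+968/867·τ²+-968/7803·τ³=-229/2312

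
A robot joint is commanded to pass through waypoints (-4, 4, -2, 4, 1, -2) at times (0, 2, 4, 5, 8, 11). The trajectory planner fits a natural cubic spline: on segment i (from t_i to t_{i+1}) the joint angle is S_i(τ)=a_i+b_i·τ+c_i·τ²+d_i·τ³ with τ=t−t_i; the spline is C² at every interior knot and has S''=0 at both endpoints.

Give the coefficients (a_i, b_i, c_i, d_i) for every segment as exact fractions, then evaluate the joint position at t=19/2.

Δ: Δ0=4, Δ1=-3, Δ2=6, Δ3=-1, Δ4=-1
row 1: diag=8, rhs=-42; c'=1/4, d'=-21/4
row 2: denom=6−2·1/4=11/2; d'=(54−2·-21/4)/(11/2)=129/11
row 3: denom=8−1·2/11=86/11; d'=(-42−1·129/11)/(86/11)=-591/86
row 4: denom=12−3·33/86=933/86; d'=(0−3·-591/86)/(933/86)=591/311
back: M4=591/311
back: M3=-591/86−33/86·591/311=-2364/311
back: M2=129/11−2/11·-2364/311=4077/311
back: M1=-21/4−1/4·4077/311=-2652/311
M: M0=0, M1=-2652/311, M2=4077/311, M3=-2364/311, M4=591/311, M5=0
seg 0: a=-4, c=M0/2=0, d=(M1−M0)/(6·2)=-221/311, b=Δ0−h0·(2M0+M1)/6=2128/311
seg 1: a=4, c=M1/2=-1326/311, d=(M2−M1)/(6·2)=2243/1244, b=Δ1−h1·(2M1+M2)/6=-524/311
seg 2: a=-2, c=M2/2=4077/622, d=(M3−M2)/(6·1)=-2147/622, b=Δ2−h2·(2M2+M3)/6=901/311
seg 3: a=4, c=M3/2=-1182/311, d=(M4−M3)/(6·3)=985/1866, b=Δ3−h3·(2M3+M4)/6=3515/622
seg 4: a=1, c=M4/2=591/622, d=(M5−M4)/(6·3)=-197/1866, b=Δ4−h4·(2M4+M5)/6=-902/311
t_q=19/2 → seg 4, τ=3/2; S=1+-902/311·τ+591/622·τ²+-197/1866·τ³=-7807/4976

  seg 0: a=-4 b=2128/311 c=0 d=-221/311
  seg 1: a=4 b=-524/311 c=-1326/311 d=2243/1244
  seg 2: a=-2 b=901/311 c=4077/622 d=-2147/622
  seg 3: a=4 b=3515/622 c=-1182/311 d=985/1866
  seg 4: a=1 b=-902/311 c=591/622 d=-197/1866
S(19/2) = -7807/4976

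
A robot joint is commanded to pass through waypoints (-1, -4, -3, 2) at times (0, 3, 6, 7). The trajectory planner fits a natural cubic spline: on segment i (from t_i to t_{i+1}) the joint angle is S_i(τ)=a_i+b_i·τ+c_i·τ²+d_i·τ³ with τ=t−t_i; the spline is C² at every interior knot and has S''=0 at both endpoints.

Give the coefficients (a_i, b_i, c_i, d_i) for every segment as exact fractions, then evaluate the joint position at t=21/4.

Δ: Δ0=-1, Δ1=1/3, Δ2=5
row 1: diag=12, rhs=8; c'=1/4, d'=2/3
row 2: denom=8−3·1/4=29/4; d'=(28−3·2/3)/(29/4)=104/29
back: M2=104/29
back: M1=2/3−1/4·104/29=-20/87
M: M0=0, M1=-20/87, M2=104/29, M3=0
seg 0: a=-1, c=M0/2=0, d=(M1−M0)/(6·3)=-10/783, b=Δ0−h0·(2M0+M1)/6=-77/87
seg 1: a=-4, c=M1/2=-10/87, d=(M2−M1)/(6·3)=166/783, b=Δ1−h1·(2M1+M2)/6=-107/87
seg 2: a=-3, c=M2/2=52/29, d=(M3−M2)/(6·1)=-52/87, b=Δ2−h2·(2M2+M3)/6=331/87
t_q=21/4 → seg 1, τ=9/4; S=-4+-107/87·τ+-10/87·τ²+166/783·τ³=-4579/928

  seg 0: a=-1 b=-77/87 c=0 d=-10/783
  seg 1: a=-4 b=-107/87 c=-10/87 d=166/783
  seg 2: a=-3 b=331/87 c=52/29 d=-52/87
S(21/4) = -4579/928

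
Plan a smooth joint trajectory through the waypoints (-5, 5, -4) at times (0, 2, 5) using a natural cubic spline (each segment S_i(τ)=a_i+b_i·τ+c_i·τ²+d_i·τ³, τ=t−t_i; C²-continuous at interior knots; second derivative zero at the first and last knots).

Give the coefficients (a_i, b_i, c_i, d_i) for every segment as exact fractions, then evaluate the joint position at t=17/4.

  seg 0: a=-5 b=33/5 c=0 d=-2/5
  seg 1: a=5 b=9/5 c=-12/5 d=4/15
S(17/4) = -1/16

Δ: Δ0=5, Δ1=-3
row 1: diag=10, rhs=-48; c'=3/10, d'=-24/5
back: M1=-24/5
M: M0=0, M1=-24/5, M2=0
seg 0: a=-5, c=M0/2=0, d=(M1−M0)/(6·2)=-2/5, b=Δ0−h0·(2M0+M1)/6=33/5
seg 1: a=5, c=M1/2=-12/5, d=(M2−M1)/(6·3)=4/15, b=Δ1−h1·(2M1+M2)/6=9/5
t_q=17/4 → seg 1, τ=9/4; S=5+9/5·τ+-12/5·τ²+4/15·τ³=-1/16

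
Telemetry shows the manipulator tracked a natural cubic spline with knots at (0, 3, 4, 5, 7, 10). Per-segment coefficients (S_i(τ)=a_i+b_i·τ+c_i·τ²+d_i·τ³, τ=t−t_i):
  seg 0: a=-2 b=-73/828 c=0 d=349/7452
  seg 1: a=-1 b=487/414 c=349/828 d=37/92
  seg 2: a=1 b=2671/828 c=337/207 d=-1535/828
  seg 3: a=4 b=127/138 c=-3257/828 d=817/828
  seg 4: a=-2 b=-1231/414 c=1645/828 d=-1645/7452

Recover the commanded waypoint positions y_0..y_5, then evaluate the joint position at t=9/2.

y_0=-2 y_1=-1 y_2=1 y_3=4 y_4=-2 y_5=1
S(9/2) = 803/288

y_0 = S_0(0) = a_0 = -2
y_1 = S_1(0) = a_1 = -1
y_2 = S_2(0) = a_2 = 1
y_3 = S_3(0) = a_3 = 4
y_4 = S_4(0) = a_4 = -2
y_5 = S_4(3) = 1
t_q=9/2 is in segment 2 (τ=1/2); S_2(τ)=803/288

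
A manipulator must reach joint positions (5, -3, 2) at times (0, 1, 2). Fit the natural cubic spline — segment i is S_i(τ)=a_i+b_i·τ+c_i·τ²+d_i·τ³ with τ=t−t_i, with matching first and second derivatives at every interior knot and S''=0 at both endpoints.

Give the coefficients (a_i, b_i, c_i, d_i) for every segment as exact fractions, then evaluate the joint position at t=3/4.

  seg 0: a=5 b=-45/4 c=0 d=13/4
  seg 1: a=-3 b=-3/2 c=39/4 d=-13/4
S(3/4) = -529/256

Δ: Δ0=-8, Δ1=5
row 1: diag=4, rhs=78; c'=1/4, d'=39/2
back: M1=39/2
M: M0=0, M1=39/2, M2=0
seg 0: a=5, c=M0/2=0, d=(M1−M0)/(6·1)=13/4, b=Δ0−h0·(2M0+M1)/6=-45/4
seg 1: a=-3, c=M1/2=39/4, d=(M2−M1)/(6·1)=-13/4, b=Δ1−h1·(2M1+M2)/6=-3/2
t_q=3/4 → seg 0, τ=3/4; S=5+-45/4·τ+0·τ²+13/4·τ³=-529/256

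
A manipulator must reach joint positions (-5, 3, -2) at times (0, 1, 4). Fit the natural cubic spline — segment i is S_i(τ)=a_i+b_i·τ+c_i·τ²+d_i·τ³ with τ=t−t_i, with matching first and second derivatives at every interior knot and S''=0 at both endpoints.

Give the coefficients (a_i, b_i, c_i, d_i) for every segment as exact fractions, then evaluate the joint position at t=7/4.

Δ: Δ0=8, Δ1=-5/3
row 1: diag=8, rhs=-58; c'=3/8, d'=-29/4
back: M1=-29/4
M: M0=0, M1=-29/4, M2=0
seg 0: a=-5, c=M0/2=0, d=(M1−M0)/(6·1)=-29/24, b=Δ0−h0·(2M0+M1)/6=221/24
seg 1: a=3, c=M1/2=-29/8, d=(M2−M1)/(6·3)=29/72, b=Δ1−h1·(2M1+M2)/6=67/12
t_q=7/4 → seg 1, τ=3/4; S=3+67/12·τ+-29/8·τ²+29/72·τ³=2723/512

  seg 0: a=-5 b=221/24 c=0 d=-29/24
  seg 1: a=3 b=67/12 c=-29/8 d=29/72
S(7/4) = 2723/512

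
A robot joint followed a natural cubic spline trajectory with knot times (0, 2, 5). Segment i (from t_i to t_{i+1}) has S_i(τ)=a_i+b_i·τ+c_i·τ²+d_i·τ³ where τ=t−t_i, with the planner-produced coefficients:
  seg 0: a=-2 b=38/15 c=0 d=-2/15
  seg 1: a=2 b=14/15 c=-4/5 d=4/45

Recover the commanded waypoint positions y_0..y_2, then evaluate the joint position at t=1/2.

y_0 = S_0(0) = a_0 = -2
y_1 = S_1(0) = a_1 = 2
y_2 = S_1(3) = 0
t_q=1/2 is in segment 0 (τ=1/2); S_0(τ)=-3/4

y_0=-2 y_1=2 y_2=0
S(1/2) = -3/4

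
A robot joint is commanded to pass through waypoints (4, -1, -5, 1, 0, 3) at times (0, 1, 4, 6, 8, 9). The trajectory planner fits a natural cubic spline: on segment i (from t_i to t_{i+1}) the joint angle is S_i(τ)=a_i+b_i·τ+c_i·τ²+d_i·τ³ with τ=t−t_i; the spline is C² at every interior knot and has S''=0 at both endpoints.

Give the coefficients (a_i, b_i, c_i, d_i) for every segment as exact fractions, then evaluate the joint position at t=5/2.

  seg 0: a=4 b=-11584/2199 c=0 d=589/2199
  seg 1: a=-1 b=-9817/2199 c=589/733 d=176/2199
  seg 2: a=-5 b=5537/2199 c=1117/733 d=-2821/4398
  seg 3: a=1 b=2015/2199 c=-1704/733 d=14219/17592
  seg 4: a=0 b=5791/4398 c=7403/2932 d=-7403/8796
S(5/2) = -16473/2932

Δ: Δ0=-5, Δ1=-4/3, Δ2=3, Δ3=-1/2, Δ4=3
row 1: diag=8, rhs=22; c'=3/8, d'=11/4
row 2: denom=10−3·3/8=71/8; d'=(26−3·11/4)/(71/8)=2
row 3: denom=8−2·16/71=536/71; d'=(-21−2·2)/(536/71)=-1775/536
row 4: denom=6−2·71/268=733/134; d'=(21−2·-1775/536)/(733/134)=7403/1466
back: M4=7403/1466
back: M3=-1775/536−71/268·7403/1466=-3408/733
back: M2=2−16/71·-3408/733=2234/733
back: M1=11/4−3/8·2234/733=1178/733
M: M0=0, M1=1178/733, M2=2234/733, M3=-3408/733, M4=7403/1466, M5=0
seg 0: a=4, c=M0/2=0, d=(M1−M0)/(6·1)=589/2199, b=Δ0−h0·(2M0+M1)/6=-11584/2199
seg 1: a=-1, c=M1/2=589/733, d=(M2−M1)/(6·3)=176/2199, b=Δ1−h1·(2M1+M2)/6=-9817/2199
seg 2: a=-5, c=M2/2=1117/733, d=(M3−M2)/(6·2)=-2821/4398, b=Δ2−h2·(2M2+M3)/6=5537/2199
seg 3: a=1, c=M3/2=-1704/733, d=(M4−M3)/(6·2)=14219/17592, b=Δ3−h3·(2M3+M4)/6=2015/2199
seg 4: a=0, c=M4/2=7403/2932, d=(M5−M4)/(6·1)=-7403/8796, b=Δ4−h4·(2M4+M5)/6=5791/4398
t_q=5/2 → seg 1, τ=3/2; S=-1+-9817/2199·τ+589/733·τ²+176/2199·τ³=-16473/2932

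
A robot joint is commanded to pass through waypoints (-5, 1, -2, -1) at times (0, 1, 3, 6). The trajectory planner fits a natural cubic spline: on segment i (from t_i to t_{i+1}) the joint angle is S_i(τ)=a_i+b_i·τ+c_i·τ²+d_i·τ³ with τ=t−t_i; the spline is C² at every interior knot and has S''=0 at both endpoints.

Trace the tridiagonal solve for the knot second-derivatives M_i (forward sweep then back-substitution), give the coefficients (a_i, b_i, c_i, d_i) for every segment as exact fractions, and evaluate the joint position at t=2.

Δ: Δ0=6, Δ1=-3/2, Δ2=1/3
row 1: diag=6, rhs=-45; c'=1/3, d'=-15/2
row 2: denom=10−2·1/3=28/3; d'=(11−2·-15/2)/(28/3)=39/14
back: M2=39/14
back: M1=-15/2−1/3·39/14=-59/7
M: M0=0, M1=-59/7, M2=39/14, M3=0
seg 0: a=-5, c=M0/2=0, d=(M1−M0)/(6·1)=-59/42, b=Δ0−h0·(2M0+M1)/6=311/42
seg 1: a=1, c=M1/2=-59/14, d=(M2−M1)/(6·2)=157/168, b=Δ1−h1·(2M1+M2)/6=67/21
seg 2: a=-2, c=M2/2=39/28, d=(M3−M2)/(6·3)=-13/84, b=Δ2−h2·(2M2+M3)/6=-103/42
t_q=2 → seg 1, τ=1; S=1+67/21·τ+-59/14·τ²+157/168·τ³=51/56

  seg 0: a=-5 b=311/42 c=0 d=-59/42
  seg 1: a=1 b=67/21 c=-59/14 d=157/168
  seg 2: a=-2 b=-103/42 c=39/28 d=-13/84
S(2) = 51/56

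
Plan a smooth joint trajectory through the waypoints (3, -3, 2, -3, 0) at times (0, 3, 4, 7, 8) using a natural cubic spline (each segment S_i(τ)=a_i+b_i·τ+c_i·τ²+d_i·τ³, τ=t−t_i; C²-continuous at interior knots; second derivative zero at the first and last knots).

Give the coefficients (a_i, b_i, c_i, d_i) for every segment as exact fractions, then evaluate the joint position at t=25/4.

  seg 0: a=3 b=-2221/432 c=0 d=1357/3888
  seg 1: a=-3 b=925/216 c=1357/432 d=-349/144
  seg 2: a=2 b=1423/432 c=-223/54 d=3209/3888
  seg 3: a=-3 b=173/216 c=475/144 d=-475/432
S(25/4) = -6431/3072

Δ: Δ0=-2, Δ1=5, Δ2=-5/3, Δ3=3
row 1: diag=8, rhs=42; c'=1/8, d'=21/4
row 2: denom=8−1·1/8=63/8; d'=(-40−1·21/4)/(63/8)=-362/63
row 3: denom=8−3·8/21=48/7; d'=(28−3·-362/63)/(48/7)=475/72
back: M3=475/72
back: M2=-362/63−8/21·475/72=-223/27
back: M1=21/4−1/8·-223/27=1357/216
M: M0=0, M1=1357/216, M2=-223/27, M3=475/72, M4=0
seg 0: a=3, c=M0/2=0, d=(M1−M0)/(6·3)=1357/3888, b=Δ0−h0·(2M0+M1)/6=-2221/432
seg 1: a=-3, c=M1/2=1357/432, d=(M2−M1)/(6·1)=-349/144, b=Δ1−h1·(2M1+M2)/6=925/216
seg 2: a=2, c=M2/2=-223/54, d=(M3−M2)/(6·3)=3209/3888, b=Δ2−h2·(2M2+M3)/6=1423/432
seg 3: a=-3, c=M3/2=475/144, d=(M4−M3)/(6·1)=-475/432, b=Δ3−h3·(2M3+M4)/6=173/216
t_q=25/4 → seg 2, τ=9/4; S=2+1423/432·τ+-223/54·τ²+3209/3888·τ³=-6431/3072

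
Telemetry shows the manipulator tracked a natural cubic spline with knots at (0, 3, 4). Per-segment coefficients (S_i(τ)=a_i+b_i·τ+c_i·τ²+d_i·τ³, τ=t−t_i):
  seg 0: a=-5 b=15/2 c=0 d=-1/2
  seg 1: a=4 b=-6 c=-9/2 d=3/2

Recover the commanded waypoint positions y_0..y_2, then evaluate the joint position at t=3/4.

y_0=-5 y_1=4 y_2=-5
S(3/4) = 53/128

y_0 = S_0(0) = a_0 = -5
y_1 = S_1(0) = a_1 = 4
y_2 = S_1(1) = -5
t_q=3/4 is in segment 0 (τ=3/4); S_0(τ)=53/128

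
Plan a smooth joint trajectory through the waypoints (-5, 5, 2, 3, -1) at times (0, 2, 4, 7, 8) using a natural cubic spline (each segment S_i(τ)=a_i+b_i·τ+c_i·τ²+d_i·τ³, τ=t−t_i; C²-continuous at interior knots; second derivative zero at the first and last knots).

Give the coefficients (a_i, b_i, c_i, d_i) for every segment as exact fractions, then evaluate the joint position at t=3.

Δ: Δ0=5, Δ1=-3/2, Δ2=1/3, Δ3=-4
row 1: diag=8, rhs=-39; c'=1/4, d'=-39/8
row 2: denom=10−2·1/4=19/2; d'=(11−2·-39/8)/(19/2)=83/38
row 3: denom=8−3·6/19=134/19; d'=(-26−3·83/38)/(134/19)=-1237/268
back: M3=-1237/268
back: M2=83/38−6/19·-1237/268=244/67
back: M1=-39/8−1/4·244/67=-3101/536
M: M0=0, M1=-3101/536, M2=244/67, M3=-1237/268, M4=0
seg 0: a=-5, c=M0/2=0, d=(M1−M0)/(6·2)=-3101/6432, b=Δ0−h0·(2M0+M1)/6=11141/1608
seg 1: a=5, c=M1/2=-3101/1072, d=(M2−M1)/(6·2)=5053/6432, b=Δ1−h1·(2M1+M2)/6=919/804
seg 2: a=2, c=M2/2=122/67, d=(M3−M2)/(6·3)=-2213/4824, b=Δ2−h2·(2M2+M3)/6=-1609/1608
seg 3: a=3, c=M3/2=-1237/536, d=(M4−M3)/(6·1)=1237/1608, b=Δ3−h3·(2M3+M4)/6=-1979/804
t_q=3 → seg 1, τ=1; S=5+919/804·τ+-3101/1072·τ²+5053/6432·τ³=8653/2144

  seg 0: a=-5 b=11141/1608 c=0 d=-3101/6432
  seg 1: a=5 b=919/804 c=-3101/1072 d=5053/6432
  seg 2: a=2 b=-1609/1608 c=122/67 d=-2213/4824
  seg 3: a=3 b=-1979/804 c=-1237/536 d=1237/1608
S(3) = 8653/2144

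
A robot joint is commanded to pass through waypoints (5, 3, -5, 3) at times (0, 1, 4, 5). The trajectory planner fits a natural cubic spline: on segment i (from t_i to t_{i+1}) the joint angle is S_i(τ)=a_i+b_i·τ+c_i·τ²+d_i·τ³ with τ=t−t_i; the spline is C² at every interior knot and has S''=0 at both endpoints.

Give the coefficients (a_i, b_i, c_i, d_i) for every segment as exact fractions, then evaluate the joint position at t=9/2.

  seg 0: a=5 b=-218/165 c=0 d=-112/165
  seg 1: a=3 b=-554/165 c=-112/55 d=34/45
  seg 2: a=-5 b=796/165 c=262/55 d=-262/165
S(9/2) = -351/220

Δ: Δ0=-2, Δ1=-8/3, Δ2=8
row 1: diag=8, rhs=-4; c'=3/8, d'=-1/2
row 2: denom=8−3·3/8=55/8; d'=(64−3·-1/2)/(55/8)=524/55
back: M2=524/55
back: M1=-1/2−3/8·524/55=-224/55
M: M0=0, M1=-224/55, M2=524/55, M3=0
seg 0: a=5, c=M0/2=0, d=(M1−M0)/(6·1)=-112/165, b=Δ0−h0·(2M0+M1)/6=-218/165
seg 1: a=3, c=M1/2=-112/55, d=(M2−M1)/(6·3)=34/45, b=Δ1−h1·(2M1+M2)/6=-554/165
seg 2: a=-5, c=M2/2=262/55, d=(M3−M2)/(6·1)=-262/165, b=Δ2−h2·(2M2+M3)/6=796/165
t_q=9/2 → seg 2, τ=1/2; S=-5+796/165·τ+262/55·τ²+-262/165·τ³=-351/220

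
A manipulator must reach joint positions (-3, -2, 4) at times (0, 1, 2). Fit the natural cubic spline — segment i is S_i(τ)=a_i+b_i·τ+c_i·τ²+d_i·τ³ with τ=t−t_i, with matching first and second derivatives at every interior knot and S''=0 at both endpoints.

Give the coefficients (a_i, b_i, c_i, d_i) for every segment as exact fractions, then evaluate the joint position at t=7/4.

  seg 0: a=-3 b=-1/4 c=0 d=5/4
  seg 1: a=-2 b=7/2 c=15/4 d=-5/4
S(7/4) = 565/256

Δ: Δ0=1, Δ1=6
row 1: diag=4, rhs=30; c'=1/4, d'=15/2
back: M1=15/2
M: M0=0, M1=15/2, M2=0
seg 0: a=-3, c=M0/2=0, d=(M1−M0)/(6·1)=5/4, b=Δ0−h0·(2M0+M1)/6=-1/4
seg 1: a=-2, c=M1/2=15/4, d=(M2−M1)/(6·1)=-5/4, b=Δ1−h1·(2M1+M2)/6=7/2
t_q=7/4 → seg 1, τ=3/4; S=-2+7/2·τ+15/4·τ²+-5/4·τ³=565/256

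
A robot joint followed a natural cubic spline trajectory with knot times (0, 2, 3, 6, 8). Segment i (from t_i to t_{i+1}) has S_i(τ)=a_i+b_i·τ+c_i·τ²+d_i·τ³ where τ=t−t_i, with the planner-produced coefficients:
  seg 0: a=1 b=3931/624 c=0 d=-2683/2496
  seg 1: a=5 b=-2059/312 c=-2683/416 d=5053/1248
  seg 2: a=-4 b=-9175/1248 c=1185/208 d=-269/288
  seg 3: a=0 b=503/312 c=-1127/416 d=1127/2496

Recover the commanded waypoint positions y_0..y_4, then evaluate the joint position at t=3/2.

y_0=1 y_1=5 y_2=-4 y_3=0 y_4=-4
S(3/2) = 45405/6656

y_0 = S_0(0) = a_0 = 1
y_1 = S_1(0) = a_1 = 5
y_2 = S_2(0) = a_2 = -4
y_3 = S_3(0) = a_3 = 0
y_4 = S_3(2) = -4
t_q=3/2 is in segment 0 (τ=3/2); S_0(τ)=45405/6656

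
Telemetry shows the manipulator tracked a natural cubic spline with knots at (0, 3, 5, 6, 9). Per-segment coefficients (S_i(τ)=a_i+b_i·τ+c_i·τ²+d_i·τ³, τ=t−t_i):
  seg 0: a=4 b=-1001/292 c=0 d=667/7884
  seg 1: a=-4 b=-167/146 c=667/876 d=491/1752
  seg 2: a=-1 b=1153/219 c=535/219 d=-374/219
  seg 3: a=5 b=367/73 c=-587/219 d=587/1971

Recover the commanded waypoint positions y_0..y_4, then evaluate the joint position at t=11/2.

y_0=4 y_1=-4 y_2=-1 y_3=5 y_4=4
S(11/2) = 889/438

y_0 = S_0(0) = a_0 = 4
y_1 = S_1(0) = a_1 = -4
y_2 = S_2(0) = a_2 = -1
y_3 = S_3(0) = a_3 = 5
y_4 = S_3(3) = 4
t_q=11/2 is in segment 2 (τ=1/2); S_2(τ)=889/438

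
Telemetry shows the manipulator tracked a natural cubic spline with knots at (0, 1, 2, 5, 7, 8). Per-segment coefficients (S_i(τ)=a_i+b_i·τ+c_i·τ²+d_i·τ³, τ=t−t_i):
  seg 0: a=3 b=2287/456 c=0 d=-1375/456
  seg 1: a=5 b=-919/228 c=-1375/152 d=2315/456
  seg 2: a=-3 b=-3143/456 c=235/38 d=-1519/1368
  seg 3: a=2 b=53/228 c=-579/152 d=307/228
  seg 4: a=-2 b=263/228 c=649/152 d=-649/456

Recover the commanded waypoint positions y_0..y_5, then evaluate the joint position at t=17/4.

y_0=3 y_1=5 y_2=-3 y_3=2 y_4=-2 y_5=2
S(17/4) = 1473/9728

y_0 = S_0(0) = a_0 = 3
y_1 = S_1(0) = a_1 = 5
y_2 = S_2(0) = a_2 = -3
y_3 = S_3(0) = a_3 = 2
y_4 = S_4(0) = a_4 = -2
y_5 = S_4(1) = 2
t_q=17/4 is in segment 2 (τ=9/4); S_2(τ)=1473/9728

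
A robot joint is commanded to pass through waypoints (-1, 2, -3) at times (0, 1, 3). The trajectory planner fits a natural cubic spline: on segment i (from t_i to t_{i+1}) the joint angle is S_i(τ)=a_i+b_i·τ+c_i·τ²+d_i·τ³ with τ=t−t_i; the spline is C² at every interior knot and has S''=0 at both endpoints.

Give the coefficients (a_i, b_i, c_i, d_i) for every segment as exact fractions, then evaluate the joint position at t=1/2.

Δ: Δ0=3, Δ1=-5/2
row 1: diag=6, rhs=-33; c'=1/3, d'=-11/2
back: M1=-11/2
M: M0=0, M1=-11/2, M2=0
seg 0: a=-1, c=M0/2=0, d=(M1−M0)/(6·1)=-11/12, b=Δ0−h0·(2M0+M1)/6=47/12
seg 1: a=2, c=M1/2=-11/4, d=(M2−M1)/(6·2)=11/24, b=Δ1−h1·(2M1+M2)/6=7/6
t_q=1/2 → seg 0, τ=1/2; S=-1+47/12·τ+0·τ²+-11/12·τ³=27/32

  seg 0: a=-1 b=47/12 c=0 d=-11/12
  seg 1: a=2 b=7/6 c=-11/4 d=11/24
S(1/2) = 27/32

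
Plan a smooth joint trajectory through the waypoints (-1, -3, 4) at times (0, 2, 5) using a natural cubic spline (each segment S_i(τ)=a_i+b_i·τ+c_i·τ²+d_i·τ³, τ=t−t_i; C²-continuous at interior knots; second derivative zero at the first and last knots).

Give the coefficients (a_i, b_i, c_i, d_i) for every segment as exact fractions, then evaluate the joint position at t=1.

Δ: Δ0=-1, Δ1=7/3
row 1: diag=10, rhs=20; c'=3/10, d'=2
back: M1=2
M: M0=0, M1=2, M2=0
seg 0: a=-1, c=M0/2=0, d=(M1−M0)/(6·2)=1/6, b=Δ0−h0·(2M0+M1)/6=-5/3
seg 1: a=-3, c=M1/2=1, d=(M2−M1)/(6·3)=-1/9, b=Δ1−h1·(2M1+M2)/6=1/3
t_q=1 → seg 0, τ=1; S=-1+-5/3·τ+0·τ²+1/6·τ³=-5/2

  seg 0: a=-1 b=-5/3 c=0 d=1/6
  seg 1: a=-3 b=1/3 c=1 d=-1/9
S(1) = -5/2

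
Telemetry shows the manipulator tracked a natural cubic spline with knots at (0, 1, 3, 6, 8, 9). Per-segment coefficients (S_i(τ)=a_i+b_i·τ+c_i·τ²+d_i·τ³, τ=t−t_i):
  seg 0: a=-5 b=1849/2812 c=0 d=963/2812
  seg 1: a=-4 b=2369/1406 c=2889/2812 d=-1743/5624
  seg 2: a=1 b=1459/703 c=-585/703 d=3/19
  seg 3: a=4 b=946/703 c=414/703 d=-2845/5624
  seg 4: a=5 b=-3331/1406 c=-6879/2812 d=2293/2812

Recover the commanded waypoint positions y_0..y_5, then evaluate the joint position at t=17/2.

y_0 = S_0(0) = a_0 = -5
y_1 = S_1(0) = a_1 = -4
y_2 = S_2(0) = a_2 = 1
y_3 = S_3(0) = a_3 = 4
y_4 = S_4(0) = a_4 = 5
y_5 = S_4(1) = 1
t_q=17/2 is in segment 4 (τ=1/2); S_4(τ)=74367/22496

y_0=-5 y_1=-4 y_2=1 y_3=4 y_4=5 y_5=1
S(17/2) = 74367/22496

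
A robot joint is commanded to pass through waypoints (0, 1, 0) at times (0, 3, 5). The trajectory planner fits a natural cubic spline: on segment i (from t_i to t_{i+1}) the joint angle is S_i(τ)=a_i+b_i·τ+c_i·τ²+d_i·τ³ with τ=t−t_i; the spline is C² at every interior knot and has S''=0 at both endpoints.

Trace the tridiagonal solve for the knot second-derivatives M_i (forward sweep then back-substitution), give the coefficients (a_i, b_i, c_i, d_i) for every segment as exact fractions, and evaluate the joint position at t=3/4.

  seg 0: a=0 b=7/12 c=0 d=-1/36
  seg 1: a=1 b=-1/6 c=-1/4 d=1/24
S(3/4) = 109/256

Δ: Δ0=1/3, Δ1=-1/2
row 1: diag=10, rhs=-5; c'=1/5, d'=-1/2
back: M1=-1/2
M: M0=0, M1=-1/2, M2=0
seg 0: a=0, c=M0/2=0, d=(M1−M0)/(6·3)=-1/36, b=Δ0−h0·(2M0+M1)/6=7/12
seg 1: a=1, c=M1/2=-1/4, d=(M2−M1)/(6·2)=1/24, b=Δ1−h1·(2M1+M2)/6=-1/6
t_q=3/4 → seg 0, τ=3/4; S=0+7/12·τ+0·τ²+-1/36·τ³=109/256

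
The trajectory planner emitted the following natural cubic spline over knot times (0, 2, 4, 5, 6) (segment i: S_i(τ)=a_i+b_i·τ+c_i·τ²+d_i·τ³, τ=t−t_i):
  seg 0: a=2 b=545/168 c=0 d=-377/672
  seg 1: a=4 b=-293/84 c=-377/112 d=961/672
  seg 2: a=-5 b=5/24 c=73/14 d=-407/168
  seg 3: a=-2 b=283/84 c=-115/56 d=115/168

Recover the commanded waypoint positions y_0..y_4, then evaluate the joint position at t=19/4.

y_0 = S_0(0) = a_0 = 2
y_1 = S_1(0) = a_1 = 4
y_2 = S_2(0) = a_2 = -5
y_3 = S_3(0) = a_3 = -2
y_4 = S_3(1) = 0
t_q=19/4 is in segment 2 (τ=3/4); S_2(τ)=-10511/3584

y_0=2 y_1=4 y_2=-5 y_3=-2 y_4=0
S(19/4) = -10511/3584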